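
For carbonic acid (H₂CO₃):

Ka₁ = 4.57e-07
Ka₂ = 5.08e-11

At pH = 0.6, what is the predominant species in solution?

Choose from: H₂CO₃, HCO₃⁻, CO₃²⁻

pKa₁ = 6.34, pKa₂ = 10.29. For a polyprotic acid the predominant species crosses at each pKa: below pKa_n the protonated form dominates, above it the deprotonated form does. At pH = 0.6, the predominant species is H₂CO₃.

H₂CO₃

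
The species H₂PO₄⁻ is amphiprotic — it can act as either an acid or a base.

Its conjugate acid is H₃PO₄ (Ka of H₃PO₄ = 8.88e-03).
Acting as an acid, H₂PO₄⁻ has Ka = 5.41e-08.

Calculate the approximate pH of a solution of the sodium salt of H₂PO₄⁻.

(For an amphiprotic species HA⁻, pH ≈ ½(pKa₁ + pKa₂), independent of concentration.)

pKa₁ = -log(8.88e-03) = 2.05; pKa₂ = -log(5.41e-08) = 7.27. For an amphiprotic species, pH ≈ ½(pKa₁ + pKa₂) = ½(2.05 + 7.27) = 4.66.

pH = 4.66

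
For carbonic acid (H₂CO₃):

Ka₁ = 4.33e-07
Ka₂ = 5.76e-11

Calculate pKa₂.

pKa₂ = -log(Ka₂) = -log(5.76e-11) = 10.24.

pK_{a2} = 10.24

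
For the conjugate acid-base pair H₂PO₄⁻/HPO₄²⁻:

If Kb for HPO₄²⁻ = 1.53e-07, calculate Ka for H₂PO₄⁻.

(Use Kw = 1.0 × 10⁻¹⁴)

For a conjugate pair Ka × Kb = Kw, so Ka = Kw/Kb = 1.0 × 10⁻¹⁴ / 1.53e-07 = 6.54e-08.

K_a = 6.54e-08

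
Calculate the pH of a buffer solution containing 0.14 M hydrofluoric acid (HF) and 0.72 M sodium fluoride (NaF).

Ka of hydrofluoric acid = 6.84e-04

pKa = -log(6.84e-04) = 3.16. pH = pKa + log([A⁻]/[HA]) = 3.16 + log(0.72/0.14)

pH = 3.88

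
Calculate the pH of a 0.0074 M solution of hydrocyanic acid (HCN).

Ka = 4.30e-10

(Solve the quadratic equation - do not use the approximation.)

x² + Ka×x - Ka×C = 0. Using quadratic formula: [H⁺] = 1.7836e-06

pH = 5.75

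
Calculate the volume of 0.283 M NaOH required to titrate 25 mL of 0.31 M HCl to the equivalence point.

At equivalence: moles acid = moles base. moles HCl = 0.31 × 25/1000 = 0.00775 mol. V_base = moles / 0.283 × 1000 = 27.4 mL.

V_{base} = 27.4 mL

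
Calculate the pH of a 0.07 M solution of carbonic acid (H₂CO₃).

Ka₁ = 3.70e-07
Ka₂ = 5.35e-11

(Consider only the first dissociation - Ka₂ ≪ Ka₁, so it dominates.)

First dissociation dominates. From Ka₁ = [H⁺][HA⁻]/[H₂A], x² + Ka₁·x − Ka₁·C = 0 with C = 0.07 M and Ka₁ = 3.70e-07. Solving: [H⁺] = (−Ka₁ + √(Ka₁² + 4·Ka₁·C)) / 2 = 1.6075e-04 M. pH = -log(1.6075e-04) = 3.79.

pH = 3.79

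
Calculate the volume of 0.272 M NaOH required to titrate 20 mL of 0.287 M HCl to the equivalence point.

At equivalence: moles acid = moles base. moles HCl = 0.287 × 20/1000 = 0.00574 mol. V_base = moles / 0.272 × 1000 = 21.1 mL.

V_{base} = 21.1 mL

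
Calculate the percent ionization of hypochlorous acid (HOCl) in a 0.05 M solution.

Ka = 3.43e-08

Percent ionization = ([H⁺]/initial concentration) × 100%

Using Ka equilibrium: x² + Ka×x - Ka×C = 0. Solving: [H⁺] = 4.1395e-05. Percent = (4.1395e-05/0.05) × 100

Percent ionization = 0.0828%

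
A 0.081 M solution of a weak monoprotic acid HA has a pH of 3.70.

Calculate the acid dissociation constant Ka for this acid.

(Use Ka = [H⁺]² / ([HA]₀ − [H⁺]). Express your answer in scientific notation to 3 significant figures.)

[H⁺] = 10^(−pH) = 10^(−3.70) = 1.995e-04 M. For HA ⇌ H⁺ + A⁻, Ka = [H⁺][A⁻]/[HA] = [H⁺]² / ([HA]₀ − [H⁺]) = (1.995e-04)² / (0.081 − 1.995e-04) = 4.93e-07.

K_a = 4.93e-07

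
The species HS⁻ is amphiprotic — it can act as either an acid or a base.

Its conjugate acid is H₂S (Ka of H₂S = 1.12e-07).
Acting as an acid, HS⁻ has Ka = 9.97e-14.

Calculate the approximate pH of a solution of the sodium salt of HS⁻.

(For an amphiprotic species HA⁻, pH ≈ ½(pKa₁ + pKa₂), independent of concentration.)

pKa₁ = -log(1.12e-07) = 6.95; pKa₂ = -log(9.97e-14) = 13.00. For an amphiprotic species, pH ≈ ½(pKa₁ + pKa₂) = ½(6.95 + 13.00) = 9.98.

pH = 9.98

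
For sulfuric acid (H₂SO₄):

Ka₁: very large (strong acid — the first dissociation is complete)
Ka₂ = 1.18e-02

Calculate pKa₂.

pKa₂ = -log(Ka₂) = -log(1.18e-02) = 1.93.

pK_{a2} = 1.93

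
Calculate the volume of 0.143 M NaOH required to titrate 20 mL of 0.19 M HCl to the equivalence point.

At equivalence: moles acid = moles base. moles HCl = 0.19 × 20/1000 = 0.0038 mol. V_base = moles / 0.143 × 1000 = 26.6 mL.

V_{base} = 26.6 mL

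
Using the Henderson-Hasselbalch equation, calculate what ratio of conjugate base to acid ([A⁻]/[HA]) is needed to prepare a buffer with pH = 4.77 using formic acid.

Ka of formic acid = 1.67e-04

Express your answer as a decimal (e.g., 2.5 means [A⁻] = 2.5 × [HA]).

pKa = -log(1.67e-04) = 3.7773. pH = pKa + log([A⁻]/[HA]), so log([A⁻]/[HA]) = pH − pKa = 4.77 − 3.7773 = 0.9927. [A⁻]/[HA] = 10^(0.9927) = 9.83

[A⁻]/[HA] = 9.83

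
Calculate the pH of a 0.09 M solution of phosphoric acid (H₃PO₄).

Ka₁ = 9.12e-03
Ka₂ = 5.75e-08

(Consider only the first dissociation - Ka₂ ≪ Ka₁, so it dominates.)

First dissociation dominates. From Ka₁ = [H⁺][HA⁻]/[H₂A], x² + Ka₁·x − Ka₁·C = 0 with C = 0.09 M and Ka₁ = 9.12e-03. Solving: [H⁺] = (−Ka₁ + √(Ka₁² + 4·Ka₁·C)) / 2 = 2.4450e-02 M. pH = -log(2.4450e-02) = 1.61.

pH = 1.61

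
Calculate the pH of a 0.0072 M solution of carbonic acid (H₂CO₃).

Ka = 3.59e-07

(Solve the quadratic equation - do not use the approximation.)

x² + Ka×x - Ka×C = 0. Using quadratic formula: [H⁺] = 5.0662e-05

pH = 4.30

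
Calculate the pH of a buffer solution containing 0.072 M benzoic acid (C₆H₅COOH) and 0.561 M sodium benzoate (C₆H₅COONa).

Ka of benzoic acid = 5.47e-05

pKa = -log(5.47e-05) = 4.26. pH = pKa + log([A⁻]/[HA]) = 4.26 + log(0.561/0.072)

pH = 5.15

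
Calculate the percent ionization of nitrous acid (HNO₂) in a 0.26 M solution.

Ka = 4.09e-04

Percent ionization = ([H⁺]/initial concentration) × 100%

Using Ka equilibrium: x² + Ka×x - Ka×C = 0. Solving: [H⁺] = 1.0110e-02. Percent = (1.0110e-02/0.26) × 100

Percent ionization = 3.89%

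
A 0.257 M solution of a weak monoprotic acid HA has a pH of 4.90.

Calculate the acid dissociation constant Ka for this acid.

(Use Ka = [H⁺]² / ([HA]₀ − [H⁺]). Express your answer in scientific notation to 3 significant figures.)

[H⁺] = 10^(−pH) = 10^(−4.90) = 1.259e-05 M. For HA ⇌ H⁺ + A⁻, Ka = [H⁺][A⁻]/[HA] = [H⁺]² / ([HA]₀ − [H⁺]) = (1.259e-05)² / (0.257 − 1.259e-05) = 6.17e-10.

K_a = 6.17e-10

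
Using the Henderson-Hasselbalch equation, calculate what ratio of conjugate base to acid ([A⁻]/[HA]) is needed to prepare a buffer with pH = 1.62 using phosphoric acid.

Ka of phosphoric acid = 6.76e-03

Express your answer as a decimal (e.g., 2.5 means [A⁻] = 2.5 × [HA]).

pKa = -log(6.76e-03) = 2.1701. pH = pKa + log([A⁻]/[HA]), so log([A⁻]/[HA]) = pH − pKa = 1.62 − 2.1701 = -0.5501. [A⁻]/[HA] = 10^(-0.5501) = 0.282

[A⁻]/[HA] = 0.282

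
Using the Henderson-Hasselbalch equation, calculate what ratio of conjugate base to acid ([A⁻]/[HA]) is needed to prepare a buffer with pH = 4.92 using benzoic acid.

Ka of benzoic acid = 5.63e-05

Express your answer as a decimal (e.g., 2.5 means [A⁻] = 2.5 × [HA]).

pKa = -log(5.63e-05) = 4.2495. pH = pKa + log([A⁻]/[HA]), so log([A⁻]/[HA]) = pH − pKa = 4.92 − 4.2495 = 0.6705. [A⁻]/[HA] = 10^(0.6705) = 4.68

[A⁻]/[HA] = 4.68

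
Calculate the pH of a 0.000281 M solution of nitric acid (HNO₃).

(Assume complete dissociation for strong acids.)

[H⁺] = 0.000281 M for strong acid. pH = -log[H⁺] = -log(0.000281)

pH = 3.55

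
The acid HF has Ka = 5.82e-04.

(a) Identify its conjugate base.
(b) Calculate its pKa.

(a) The conjugate base is formed by removing one H⁺ from HF, giving F⁻. (b) pKa = -log(Ka) = -log(5.82e-04) = 3.24.

Conjugate base: F⁻; pK_a = 3.24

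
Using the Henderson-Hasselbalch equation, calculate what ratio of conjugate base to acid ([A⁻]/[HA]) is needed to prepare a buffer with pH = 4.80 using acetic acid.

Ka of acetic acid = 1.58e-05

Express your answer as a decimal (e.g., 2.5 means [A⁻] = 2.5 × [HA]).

pKa = -log(1.58e-05) = 4.8013. pH = pKa + log([A⁻]/[HA]), so log([A⁻]/[HA]) = pH − pKa = 4.80 − 4.8013 = -0.0013. [A⁻]/[HA] = 10^(-0.0013) = 0.997

[A⁻]/[HA] = 0.997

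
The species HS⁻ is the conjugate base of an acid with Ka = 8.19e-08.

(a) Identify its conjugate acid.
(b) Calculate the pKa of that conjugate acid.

(a) The conjugate acid is formed by adding one H⁺ to HS⁻, giving H₂S. (b) pKa = -log(Ka) = -log(8.19e-08) = 7.09.

Conjugate acid: H₂S; pK_a = 7.09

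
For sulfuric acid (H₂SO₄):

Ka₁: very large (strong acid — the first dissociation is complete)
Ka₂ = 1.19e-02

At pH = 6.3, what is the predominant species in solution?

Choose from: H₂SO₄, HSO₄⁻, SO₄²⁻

The first dissociation is complete, so H₂SO₄ itself is never the predominant species in water; pKa₂ = -log(1.19e-02) = 1.92. For a polyprotic acid the predominant species crosses at each pKa: below pKa_n the protonated form dominates, above it the deprotonated form does. At pH = 6.3, the predominant species is SO₄²⁻.

SO₄²⁻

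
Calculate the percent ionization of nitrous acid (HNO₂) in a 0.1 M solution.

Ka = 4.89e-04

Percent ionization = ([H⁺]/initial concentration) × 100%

Using Ka equilibrium: x² + Ka×x - Ka×C = 0. Solving: [H⁺] = 6.7526e-03. Percent = (6.7526e-03/0.1) × 100

Percent ionization = 6.75%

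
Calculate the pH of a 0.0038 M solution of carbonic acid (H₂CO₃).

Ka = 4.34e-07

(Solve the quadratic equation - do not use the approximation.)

x² + Ka×x - Ka×C = 0. Using quadratic formula: [H⁺] = 4.0394e-05

pH = 4.39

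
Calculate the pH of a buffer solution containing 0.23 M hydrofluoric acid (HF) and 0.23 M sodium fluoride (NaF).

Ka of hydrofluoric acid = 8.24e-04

pKa = -log(8.24e-04) = 3.08. pH = pKa + log([A⁻]/[HA]) = 3.08 + log(0.23/0.23)

pH = 3.08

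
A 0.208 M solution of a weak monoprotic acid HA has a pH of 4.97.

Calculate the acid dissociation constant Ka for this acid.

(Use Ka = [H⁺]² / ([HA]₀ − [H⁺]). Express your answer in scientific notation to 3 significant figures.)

[H⁺] = 10^(−pH) = 10^(−4.97) = 1.072e-05 M. For HA ⇌ H⁺ + A⁻, Ka = [H⁺][A⁻]/[HA] = [H⁺]² / ([HA]₀ − [H⁺]) = (1.072e-05)² / (0.208 − 1.072e-05) = 5.52e-10.

K_a = 5.52e-10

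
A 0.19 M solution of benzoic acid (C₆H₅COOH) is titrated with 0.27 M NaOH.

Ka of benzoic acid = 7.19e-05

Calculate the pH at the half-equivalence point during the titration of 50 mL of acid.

At half-equivalence [HA] = [A⁻], so Henderson-Hasselbalch gives pH = pKa = -log(7.19e-05) = 4.14.

pH = pKa = 4.14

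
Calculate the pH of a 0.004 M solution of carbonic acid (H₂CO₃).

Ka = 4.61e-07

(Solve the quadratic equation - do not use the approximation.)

x² + Ka×x - Ka×C = 0. Using quadratic formula: [H⁺] = 4.2712e-05

pH = 4.37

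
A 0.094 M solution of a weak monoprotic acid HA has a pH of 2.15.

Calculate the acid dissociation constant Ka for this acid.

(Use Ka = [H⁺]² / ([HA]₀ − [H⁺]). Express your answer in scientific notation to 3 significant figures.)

[H⁺] = 10^(−pH) = 10^(−2.15) = 7.079e-03 M. For HA ⇌ H⁺ + A⁻, Ka = [H⁺][A⁻]/[HA] = [H⁺]² / ([HA]₀ − [H⁺]) = (7.079e-03)² / (0.094 − 7.079e-03) = 5.77e-04.

K_a = 5.77e-04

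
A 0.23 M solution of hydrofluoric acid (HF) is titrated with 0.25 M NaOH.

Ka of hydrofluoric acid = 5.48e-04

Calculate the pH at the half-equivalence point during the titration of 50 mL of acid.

At half-equivalence [HA] = [A⁻], so Henderson-Hasselbalch gives pH = pKa = -log(5.48e-04) = 3.26.

pH = pKa = 3.26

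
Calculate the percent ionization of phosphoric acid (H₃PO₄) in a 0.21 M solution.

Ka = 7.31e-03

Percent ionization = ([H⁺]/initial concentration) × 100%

Using Ka equilibrium: x² + Ka×x - Ka×C = 0. Solving: [H⁺] = 3.5695e-02. Percent = (3.5695e-02/0.21) × 100

Percent ionization = 17%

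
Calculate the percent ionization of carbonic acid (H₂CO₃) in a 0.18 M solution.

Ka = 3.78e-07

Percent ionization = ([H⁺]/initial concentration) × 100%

Using Ka equilibrium: x² + Ka×x - Ka×C = 0. Solving: [H⁺] = 2.6066e-04. Percent = (2.6066e-04/0.18) × 100

Percent ionization = 0.145%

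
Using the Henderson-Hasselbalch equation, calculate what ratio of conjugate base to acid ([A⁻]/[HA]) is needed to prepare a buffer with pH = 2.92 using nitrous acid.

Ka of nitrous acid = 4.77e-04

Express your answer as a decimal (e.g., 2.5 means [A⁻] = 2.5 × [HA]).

pKa = -log(4.77e-04) = 3.3215. pH = pKa + log([A⁻]/[HA]), so log([A⁻]/[HA]) = pH − pKa = 2.92 − 3.3215 = -0.4015. [A⁻]/[HA] = 10^(-0.4015) = 0.397

[A⁻]/[HA] = 0.397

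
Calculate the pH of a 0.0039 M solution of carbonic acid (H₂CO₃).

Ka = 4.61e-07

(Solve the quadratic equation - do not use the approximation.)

x² + Ka×x - Ka×C = 0. Using quadratic formula: [H⁺] = 4.2172e-05

pH = 4.37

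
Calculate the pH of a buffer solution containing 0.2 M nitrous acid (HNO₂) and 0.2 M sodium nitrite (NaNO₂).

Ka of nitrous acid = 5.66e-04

pKa = -log(5.66e-04) = 3.25. pH = pKa + log([A⁻]/[HA]) = 3.25 + log(0.2/0.2)

pH = 3.25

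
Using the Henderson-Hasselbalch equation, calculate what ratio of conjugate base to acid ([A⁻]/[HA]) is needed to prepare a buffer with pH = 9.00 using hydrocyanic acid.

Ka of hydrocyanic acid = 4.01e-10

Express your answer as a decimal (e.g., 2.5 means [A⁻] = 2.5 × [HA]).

pKa = -log(4.01e-10) = 9.3969. pH = pKa + log([A⁻]/[HA]), so log([A⁻]/[HA]) = pH − pKa = 9.00 − 9.3969 = -0.3969. [A⁻]/[HA] = 10^(-0.3969) = 0.401

[A⁻]/[HA] = 0.401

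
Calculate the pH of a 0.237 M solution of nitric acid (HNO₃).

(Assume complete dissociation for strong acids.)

[H⁺] = 0.237 M for strong acid. pH = -log[H⁺] = -log(0.237)

pH = 0.63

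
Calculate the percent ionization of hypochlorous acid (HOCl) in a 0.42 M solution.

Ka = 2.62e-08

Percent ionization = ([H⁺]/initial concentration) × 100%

Using Ka equilibrium: x² + Ka×x - Ka×C = 0. Solving: [H⁺] = 1.0489e-04. Percent = (1.0489e-04/0.42) × 100

Percent ionization = 0.025%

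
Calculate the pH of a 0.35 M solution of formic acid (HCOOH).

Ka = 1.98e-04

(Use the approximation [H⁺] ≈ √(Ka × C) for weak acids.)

[H⁺] = √(Ka × C) = √(1.98e-04 × 0.35) = 8.3247e-03. pH = -log(8.3247e-03)

pH = 2.08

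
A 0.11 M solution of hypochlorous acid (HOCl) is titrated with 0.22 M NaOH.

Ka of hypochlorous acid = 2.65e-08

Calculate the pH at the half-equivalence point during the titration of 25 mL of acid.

At half-equivalence [HA] = [A⁻], so Henderson-Hasselbalch gives pH = pKa = -log(2.65e-08) = 7.58.

pH = pKa = 7.58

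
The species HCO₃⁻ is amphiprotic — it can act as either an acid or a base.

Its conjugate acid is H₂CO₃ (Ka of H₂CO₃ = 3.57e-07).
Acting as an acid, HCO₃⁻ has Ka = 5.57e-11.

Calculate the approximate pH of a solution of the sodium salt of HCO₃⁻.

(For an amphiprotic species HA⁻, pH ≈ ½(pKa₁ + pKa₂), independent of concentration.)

pKa₁ = -log(3.57e-07) = 6.45; pKa₂ = -log(5.57e-11) = 10.25. For an amphiprotic species, pH ≈ ½(pKa₁ + pKa₂) = ½(6.45 + 10.25) = 8.35.

pH = 8.35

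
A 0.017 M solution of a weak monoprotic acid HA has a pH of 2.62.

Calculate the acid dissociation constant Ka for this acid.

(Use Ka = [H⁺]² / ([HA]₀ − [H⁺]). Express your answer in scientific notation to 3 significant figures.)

[H⁺] = 10^(−pH) = 10^(−2.62) = 2.399e-03 M. For HA ⇌ H⁺ + A⁻, Ka = [H⁺][A⁻]/[HA] = [H⁺]² / ([HA]₀ − [H⁺]) = (2.399e-03)² / (0.017 − 2.399e-03) = 3.94e-04.

K_a = 3.94e-04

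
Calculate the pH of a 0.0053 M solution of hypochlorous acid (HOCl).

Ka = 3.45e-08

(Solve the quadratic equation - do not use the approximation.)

x² + Ka×x - Ka×C = 0. Using quadratic formula: [H⁺] = 1.3505e-05

pH = 4.87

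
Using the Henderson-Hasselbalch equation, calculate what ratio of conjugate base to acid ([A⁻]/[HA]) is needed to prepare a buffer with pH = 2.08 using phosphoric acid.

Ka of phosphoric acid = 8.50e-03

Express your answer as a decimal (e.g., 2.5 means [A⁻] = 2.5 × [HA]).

pKa = -log(8.50e-03) = 2.0706. pH = pKa + log([A⁻]/[HA]), so log([A⁻]/[HA]) = pH − pKa = 2.08 − 2.0706 = 0.0094. [A⁻]/[HA] = 10^(0.0094) = 1.02

[A⁻]/[HA] = 1.02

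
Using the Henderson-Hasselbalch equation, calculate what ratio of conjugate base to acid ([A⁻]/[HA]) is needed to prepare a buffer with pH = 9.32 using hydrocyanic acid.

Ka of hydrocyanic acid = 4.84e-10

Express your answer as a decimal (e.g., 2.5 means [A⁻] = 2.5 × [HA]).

pKa = -log(4.84e-10) = 9.3152. pH = pKa + log([A⁻]/[HA]), so log([A⁻]/[HA]) = pH − pKa = 9.32 − 9.3152 = 0.0048. [A⁻]/[HA] = 10^(0.0048) = 1.01

[A⁻]/[HA] = 1.01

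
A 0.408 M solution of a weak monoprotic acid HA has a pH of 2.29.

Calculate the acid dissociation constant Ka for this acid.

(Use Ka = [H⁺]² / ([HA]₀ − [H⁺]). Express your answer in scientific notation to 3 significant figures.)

[H⁺] = 10^(−pH) = 10^(−2.29) = 5.129e-03 M. For HA ⇌ H⁺ + A⁻, Ka = [H⁺][A⁻]/[HA] = [H⁺]² / ([HA]₀ − [H⁺]) = (5.129e-03)² / (0.408 − 5.129e-03) = 6.53e-05.

K_a = 6.53e-05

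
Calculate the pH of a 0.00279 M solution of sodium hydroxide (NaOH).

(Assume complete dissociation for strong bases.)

[OH⁻] = 0.00279 M for strong base. pOH = -log[OH⁻] = 2.55, pH = 14 - pOH

pH = 11.45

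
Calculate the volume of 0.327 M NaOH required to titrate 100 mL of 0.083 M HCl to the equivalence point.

At equivalence: moles acid = moles base. moles HCl = 0.083 × 100/1000 = 0.0083 mol. V_base = moles / 0.327 × 1000 = 25.4 mL.

V_{base} = 25.4 mL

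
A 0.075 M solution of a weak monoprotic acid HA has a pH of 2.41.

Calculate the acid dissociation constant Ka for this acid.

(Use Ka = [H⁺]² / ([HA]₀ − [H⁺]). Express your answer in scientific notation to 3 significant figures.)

[H⁺] = 10^(−pH) = 10^(−2.41) = 3.890e-03 M. For HA ⇌ H⁺ + A⁻, Ka = [H⁺][A⁻]/[HA] = [H⁺]² / ([HA]₀ − [H⁺]) = (3.890e-03)² / (0.075 − 3.890e-03) = 2.13e-04.

K_a = 2.13e-04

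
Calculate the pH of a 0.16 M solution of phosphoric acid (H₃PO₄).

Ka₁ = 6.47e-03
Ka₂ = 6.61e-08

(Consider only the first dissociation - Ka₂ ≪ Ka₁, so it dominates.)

First dissociation dominates. From Ka₁ = [H⁺][HA⁻]/[H₂A], x² + Ka₁·x − Ka₁·C = 0 with C = 0.16 M and Ka₁ = 6.47e-03. Solving: [H⁺] = (−Ka₁ + √(Ka₁² + 4·Ka₁·C)) / 2 = 2.9102e-02 M. pH = -log(2.9102e-02) = 1.54.

pH = 1.54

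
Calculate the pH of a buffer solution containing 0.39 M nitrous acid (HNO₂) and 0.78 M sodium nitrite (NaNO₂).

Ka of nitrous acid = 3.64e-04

pKa = -log(3.64e-04) = 3.44. pH = pKa + log([A⁻]/[HA]) = 3.44 + log(0.78/0.39)

pH = 3.74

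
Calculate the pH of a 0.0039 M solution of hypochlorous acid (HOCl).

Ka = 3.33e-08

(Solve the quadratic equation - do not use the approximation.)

x² + Ka×x - Ka×C = 0. Using quadratic formula: [H⁺] = 1.1379e-05

pH = 4.94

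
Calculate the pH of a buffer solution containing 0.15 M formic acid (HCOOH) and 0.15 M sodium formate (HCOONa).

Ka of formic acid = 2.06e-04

pKa = -log(2.06e-04) = 3.69. pH = pKa + log([A⁻]/[HA]) = 3.69 + log(0.15/0.15)

pH = 3.69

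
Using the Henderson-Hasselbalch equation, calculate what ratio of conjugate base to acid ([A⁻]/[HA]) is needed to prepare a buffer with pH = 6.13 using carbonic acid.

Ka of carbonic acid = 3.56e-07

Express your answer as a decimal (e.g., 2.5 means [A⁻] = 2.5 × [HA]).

pKa = -log(3.56e-07) = 6.4486. pH = pKa + log([A⁻]/[HA]), so log([A⁻]/[HA]) = pH − pKa = 6.13 − 6.4486 = -0.3186. [A⁻]/[HA] = 10^(-0.3186) = 0.480

[A⁻]/[HA] = 0.480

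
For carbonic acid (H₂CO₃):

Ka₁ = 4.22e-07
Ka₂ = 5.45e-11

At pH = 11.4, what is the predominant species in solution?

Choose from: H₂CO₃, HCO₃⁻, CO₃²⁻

pKa₁ = 6.37, pKa₂ = 10.26. For a polyprotic acid the predominant species crosses at each pKa: below pKa_n the protonated form dominates, above it the deprotonated form does. At pH = 11.4, the predominant species is CO₃²⁻.

CO₃²⁻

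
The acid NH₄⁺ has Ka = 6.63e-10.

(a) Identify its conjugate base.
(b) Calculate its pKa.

(a) The conjugate base is formed by removing one H⁺ from NH₄⁺, giving NH₃. (b) pKa = -log(Ka) = -log(6.63e-10) = 9.18.

Conjugate base: NH₃; pK_a = 9.18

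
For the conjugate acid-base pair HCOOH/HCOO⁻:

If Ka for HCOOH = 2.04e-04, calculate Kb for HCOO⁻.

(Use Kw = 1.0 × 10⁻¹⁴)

For a conjugate pair Ka × Kb = Kw, so Kb = Kw/Ka = 1.0 × 10⁻¹⁴ / 2.04e-04 = 4.90e-11.

K_b = 4.90e-11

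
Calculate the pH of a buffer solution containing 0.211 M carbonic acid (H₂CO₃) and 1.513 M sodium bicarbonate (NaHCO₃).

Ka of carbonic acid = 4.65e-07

pKa = -log(4.65e-07) = 6.33. pH = pKa + log([A⁻]/[HA]) = 6.33 + log(1.513/0.211)

pH = 7.19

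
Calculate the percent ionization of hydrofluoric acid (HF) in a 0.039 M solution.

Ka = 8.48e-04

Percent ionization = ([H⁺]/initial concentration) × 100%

Using Ka equilibrium: x² + Ka×x - Ka×C = 0. Solving: [H⁺] = 5.3424e-03. Percent = (5.3424e-03/0.039) × 100

Percent ionization = 13.7%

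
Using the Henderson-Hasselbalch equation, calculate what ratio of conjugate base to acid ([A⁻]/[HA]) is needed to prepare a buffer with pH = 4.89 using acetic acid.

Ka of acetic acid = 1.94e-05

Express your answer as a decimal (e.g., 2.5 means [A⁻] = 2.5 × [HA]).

pKa = -log(1.94e-05) = 4.7122. pH = pKa + log([A⁻]/[HA]), so log([A⁻]/[HA]) = pH − pKa = 4.89 − 4.7122 = 0.1778. [A⁻]/[HA] = 10^(0.1778) = 1.51

[A⁻]/[HA] = 1.51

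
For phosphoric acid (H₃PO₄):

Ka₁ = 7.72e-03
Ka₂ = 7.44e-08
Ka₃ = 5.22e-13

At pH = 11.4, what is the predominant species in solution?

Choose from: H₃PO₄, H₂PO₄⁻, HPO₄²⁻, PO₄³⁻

pKa₁ = 2.11, pKa₂ = 7.13, pKa₃ = 12.28. For a polyprotic acid the predominant species crosses at each pKa: below pKa_n the protonated form dominates, above it the deprotonated form does. At pH = 11.4, the predominant species is HPO₄²⁻.

HPO₄²⁻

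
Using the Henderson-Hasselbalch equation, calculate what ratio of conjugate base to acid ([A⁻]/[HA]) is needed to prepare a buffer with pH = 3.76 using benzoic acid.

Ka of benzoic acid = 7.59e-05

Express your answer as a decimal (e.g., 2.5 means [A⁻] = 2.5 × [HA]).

pKa = -log(7.59e-05) = 4.1198. pH = pKa + log([A⁻]/[HA]), so log([A⁻]/[HA]) = pH − pKa = 3.76 − 4.1198 = -0.3598. [A⁻]/[HA] = 10^(-0.3598) = 0.437

[A⁻]/[HA] = 0.437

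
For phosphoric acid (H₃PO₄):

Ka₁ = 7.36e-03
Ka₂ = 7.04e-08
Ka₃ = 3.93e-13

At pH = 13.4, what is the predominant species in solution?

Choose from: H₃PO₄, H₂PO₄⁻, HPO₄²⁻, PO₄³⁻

pKa₁ = 2.13, pKa₂ = 7.15, pKa₃ = 12.41. For a polyprotic acid the predominant species crosses at each pKa: below pKa_n the protonated form dominates, above it the deprotonated form does. At pH = 13.4, the predominant species is PO₄³⁻.

PO₄³⁻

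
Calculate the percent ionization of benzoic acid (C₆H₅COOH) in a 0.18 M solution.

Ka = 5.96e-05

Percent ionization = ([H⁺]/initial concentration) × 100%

Using Ka equilibrium: x² + Ka×x - Ka×C = 0. Solving: [H⁺] = 3.2457e-03. Percent = (3.2457e-03/0.18) × 100

Percent ionization = 1.8%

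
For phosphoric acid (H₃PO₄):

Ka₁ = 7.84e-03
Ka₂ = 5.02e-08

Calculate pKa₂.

pKa₂ = -log(Ka₂) = -log(5.02e-08) = 7.30.

pK_{a2} = 7.30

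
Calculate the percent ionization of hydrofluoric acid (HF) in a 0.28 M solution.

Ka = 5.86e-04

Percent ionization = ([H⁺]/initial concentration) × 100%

Using Ka equilibrium: x² + Ka×x - Ka×C = 0. Solving: [H⁺] = 1.2520e-02. Percent = (1.2520e-02/0.28) × 100

Percent ionization = 4.47%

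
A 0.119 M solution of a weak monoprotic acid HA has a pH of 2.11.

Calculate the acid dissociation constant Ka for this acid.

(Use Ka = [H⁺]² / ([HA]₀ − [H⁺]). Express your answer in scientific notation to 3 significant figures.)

[H⁺] = 10^(−pH) = 10^(−2.11) = 7.762e-03 M. For HA ⇌ H⁺ + A⁻, Ka = [H⁺][A⁻]/[HA] = [H⁺]² / ([HA]₀ − [H⁺]) = (7.762e-03)² / (0.119 − 7.762e-03) = 5.42e-04.

K_a = 5.42e-04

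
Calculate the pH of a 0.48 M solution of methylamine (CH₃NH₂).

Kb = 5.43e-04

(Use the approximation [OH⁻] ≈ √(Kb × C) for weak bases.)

[OH⁻] = √(Kb × C) = √(5.43e-04 × 0.48) = 1.6144e-02. pOH = 1.79, pH = 14 - pOH

pH = 12.21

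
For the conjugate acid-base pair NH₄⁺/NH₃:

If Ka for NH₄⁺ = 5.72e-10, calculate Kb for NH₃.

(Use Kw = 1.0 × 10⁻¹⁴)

For a conjugate pair Ka × Kb = Kw, so Kb = Kw/Ka = 1.0 × 10⁻¹⁴ / 5.72e-10 = 1.75e-05.

K_b = 1.75e-05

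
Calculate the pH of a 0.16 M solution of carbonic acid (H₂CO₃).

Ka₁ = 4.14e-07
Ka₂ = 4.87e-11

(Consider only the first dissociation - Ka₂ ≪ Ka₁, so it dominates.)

First dissociation dominates. From Ka₁ = [H⁺][HA⁻]/[H₂A], x² + Ka₁·x − Ka₁·C = 0 with C = 0.16 M and Ka₁ = 4.14e-07. Solving: [H⁺] = (−Ka₁ + √(Ka₁² + 4·Ka₁·C)) / 2 = 2.5716e-04 M. pH = -log(2.5716e-04) = 3.59.

pH = 3.59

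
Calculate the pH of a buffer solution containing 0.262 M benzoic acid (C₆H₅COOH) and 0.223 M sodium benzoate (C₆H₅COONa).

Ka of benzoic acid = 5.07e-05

pKa = -log(5.07e-05) = 4.29. pH = pKa + log([A⁻]/[HA]) = 4.29 + log(0.223/0.262)

pH = 4.22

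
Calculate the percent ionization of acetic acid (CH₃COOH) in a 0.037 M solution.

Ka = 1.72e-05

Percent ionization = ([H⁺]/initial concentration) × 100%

Using Ka equilibrium: x² + Ka×x - Ka×C = 0. Solving: [H⁺] = 7.8919e-04. Percent = (7.8919e-04/0.037) × 100

Percent ionization = 2.13%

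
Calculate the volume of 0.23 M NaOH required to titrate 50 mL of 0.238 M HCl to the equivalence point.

At equivalence: moles acid = moles base. moles HCl = 0.238 × 50/1000 = 0.0119 mol. V_base = moles / 0.23 × 1000 = 51.7 mL.

V_{base} = 51.7 mL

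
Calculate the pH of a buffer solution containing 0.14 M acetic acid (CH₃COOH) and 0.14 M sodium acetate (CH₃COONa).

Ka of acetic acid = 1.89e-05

pKa = -log(1.89e-05) = 4.72. pH = pKa + log([A⁻]/[HA]) = 4.72 + log(0.14/0.14)

pH = 4.72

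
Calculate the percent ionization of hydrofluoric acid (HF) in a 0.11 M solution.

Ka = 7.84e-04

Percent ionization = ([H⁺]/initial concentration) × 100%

Using Ka equilibrium: x² + Ka×x - Ka×C = 0. Solving: [H⁺] = 8.9028e-03. Percent = (8.9028e-03/0.11) × 100

Percent ionization = 8.09%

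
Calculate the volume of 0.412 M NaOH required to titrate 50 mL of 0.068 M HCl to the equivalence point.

At equivalence: moles acid = moles base. moles HCl = 0.068 × 50/1000 = 0.0034 mol. V_base = moles / 0.412 × 1000 = 8.3 mL.

V_{base} = 8.3 mL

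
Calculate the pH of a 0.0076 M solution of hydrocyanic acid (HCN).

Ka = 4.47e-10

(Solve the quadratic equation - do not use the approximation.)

x² + Ka×x - Ka×C = 0. Using quadratic formula: [H⁺] = 1.8429e-06

pH = 5.73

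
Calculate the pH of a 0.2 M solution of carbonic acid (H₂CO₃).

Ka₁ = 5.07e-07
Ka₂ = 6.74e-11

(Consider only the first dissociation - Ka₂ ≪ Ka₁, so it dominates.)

First dissociation dominates. From Ka₁ = [H⁺][HA⁻]/[H₂A], x² + Ka₁·x − Ka₁·C = 0 with C = 0.2 M and Ka₁ = 5.07e-07. Solving: [H⁺] = (−Ka₁ + √(Ka₁² + 4·Ka₁·C)) / 2 = 3.1818e-04 M. pH = -log(3.1818e-04) = 3.50.

pH = 3.50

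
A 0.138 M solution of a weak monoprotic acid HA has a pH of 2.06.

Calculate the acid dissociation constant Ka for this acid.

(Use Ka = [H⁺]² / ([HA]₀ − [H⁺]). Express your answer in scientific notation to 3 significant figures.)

[H⁺] = 10^(−pH) = 10^(−2.06) = 8.710e-03 M. For HA ⇌ H⁺ + A⁻, Ka = [H⁺][A⁻]/[HA] = [H⁺]² / ([HA]₀ − [H⁺]) = (8.710e-03)² / (0.138 − 8.710e-03) = 5.87e-04.

K_a = 5.87e-04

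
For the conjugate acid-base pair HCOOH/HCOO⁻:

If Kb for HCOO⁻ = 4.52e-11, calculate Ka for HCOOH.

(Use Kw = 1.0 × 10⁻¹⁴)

For a conjugate pair Ka × Kb = Kw, so Ka = Kw/Kb = 1.0 × 10⁻¹⁴ / 4.52e-11 = 2.21e-04.

K_a = 2.21e-04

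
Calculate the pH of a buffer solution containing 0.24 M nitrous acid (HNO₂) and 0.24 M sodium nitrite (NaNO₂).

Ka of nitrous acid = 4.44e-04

pKa = -log(4.44e-04) = 3.35. pH = pKa + log([A⁻]/[HA]) = 3.35 + log(0.24/0.24)

pH = 3.35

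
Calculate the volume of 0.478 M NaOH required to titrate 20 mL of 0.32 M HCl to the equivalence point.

At equivalence: moles acid = moles base. moles HCl = 0.32 × 20/1000 = 0.0064 mol. V_base = moles / 0.478 × 1000 = 13.4 mL.

V_{base} = 13.4 mL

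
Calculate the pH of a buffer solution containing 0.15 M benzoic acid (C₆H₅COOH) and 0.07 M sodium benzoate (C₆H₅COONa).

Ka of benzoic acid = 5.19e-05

pKa = -log(5.19e-05) = 4.28. pH = pKa + log([A⁻]/[HA]) = 4.28 + log(0.07/0.15)

pH = 3.95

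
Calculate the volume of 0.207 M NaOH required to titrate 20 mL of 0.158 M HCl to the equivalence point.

At equivalence: moles acid = moles base. moles HCl = 0.158 × 20/1000 = 0.00316 mol. V_base = moles / 0.207 × 1000 = 15.3 mL.

V_{base} = 15.3 mL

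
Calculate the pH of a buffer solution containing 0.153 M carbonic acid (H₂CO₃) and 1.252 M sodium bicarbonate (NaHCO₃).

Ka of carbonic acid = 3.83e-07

pKa = -log(3.83e-07) = 6.42. pH = pKa + log([A⁻]/[HA]) = 6.42 + log(1.252/0.153)

pH = 7.33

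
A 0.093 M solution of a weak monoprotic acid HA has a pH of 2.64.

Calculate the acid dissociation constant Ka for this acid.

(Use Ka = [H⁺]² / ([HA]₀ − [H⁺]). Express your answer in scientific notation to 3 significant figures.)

[H⁺] = 10^(−pH) = 10^(−2.64) = 2.291e-03 M. For HA ⇌ H⁺ + A⁻, Ka = [H⁺][A⁻]/[HA] = [H⁺]² / ([HA]₀ − [H⁺]) = (2.291e-03)² / (0.093 − 2.291e-03) = 5.79e-05.

K_a = 5.79e-05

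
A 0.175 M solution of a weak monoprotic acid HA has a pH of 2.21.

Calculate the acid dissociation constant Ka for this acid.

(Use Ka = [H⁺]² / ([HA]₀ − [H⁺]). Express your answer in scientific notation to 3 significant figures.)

[H⁺] = 10^(−pH) = 10^(−2.21) = 6.166e-03 M. For HA ⇌ H⁺ + A⁻, Ka = [H⁺][A⁻]/[HA] = [H⁺]² / ([HA]₀ − [H⁺]) = (6.166e-03)² / (0.175 − 6.166e-03) = 2.25e-04.

K_a = 2.25e-04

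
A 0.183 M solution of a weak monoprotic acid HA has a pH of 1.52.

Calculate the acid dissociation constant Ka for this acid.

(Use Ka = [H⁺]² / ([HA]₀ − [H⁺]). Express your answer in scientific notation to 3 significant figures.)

[H⁺] = 10^(−pH) = 10^(−1.52) = 3.020e-02 M. For HA ⇌ H⁺ + A⁻, Ka = [H⁺][A⁻]/[HA] = [H⁺]² / ([HA]₀ − [H⁺]) = (3.020e-02)² / (0.183 − 3.020e-02) = 5.97e-03.

K_a = 5.97e-03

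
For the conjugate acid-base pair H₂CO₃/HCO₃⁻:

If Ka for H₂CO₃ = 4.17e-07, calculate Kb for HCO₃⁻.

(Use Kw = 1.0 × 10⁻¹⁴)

For a conjugate pair Ka × Kb = Kw, so Kb = Kw/Ka = 1.0 × 10⁻¹⁴ / 4.17e-07 = 2.40e-08.

K_b = 2.40e-08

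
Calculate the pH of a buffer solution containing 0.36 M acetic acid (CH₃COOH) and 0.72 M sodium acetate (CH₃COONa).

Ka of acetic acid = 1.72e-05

pKa = -log(1.72e-05) = 4.76. pH = pKa + log([A⁻]/[HA]) = 4.76 + log(0.72/0.36)

pH = 5.07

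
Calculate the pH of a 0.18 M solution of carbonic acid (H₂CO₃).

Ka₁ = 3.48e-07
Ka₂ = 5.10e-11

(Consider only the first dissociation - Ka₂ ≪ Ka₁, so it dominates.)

First dissociation dominates. From Ka₁ = [H⁺][HA⁻]/[H₂A], x² + Ka₁·x − Ka₁·C = 0 with C = 0.18 M and Ka₁ = 3.48e-07. Solving: [H⁺] = (−Ka₁ + √(Ka₁² + 4·Ka₁·C)) / 2 = 2.5011e-04 M. pH = -log(2.5011e-04) = 3.60.

pH = 3.60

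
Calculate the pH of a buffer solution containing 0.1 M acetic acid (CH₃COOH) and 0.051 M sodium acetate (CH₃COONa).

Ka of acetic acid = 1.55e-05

pKa = -log(1.55e-05) = 4.81. pH = pKa + log([A⁻]/[HA]) = 4.81 + log(0.051/0.1)

pH = 4.52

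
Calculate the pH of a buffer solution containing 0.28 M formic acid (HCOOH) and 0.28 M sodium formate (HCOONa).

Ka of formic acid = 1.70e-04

pKa = -log(1.70e-04) = 3.77. pH = pKa + log([A⁻]/[HA]) = 3.77 + log(0.28/0.28)

pH = 3.77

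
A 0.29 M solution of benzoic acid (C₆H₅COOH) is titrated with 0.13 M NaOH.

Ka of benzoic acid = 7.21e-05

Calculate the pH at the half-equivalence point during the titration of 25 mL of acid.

At half-equivalence [HA] = [A⁻], so Henderson-Hasselbalch gives pH = pKa = -log(7.21e-05) = 4.14.

pH = pKa = 4.14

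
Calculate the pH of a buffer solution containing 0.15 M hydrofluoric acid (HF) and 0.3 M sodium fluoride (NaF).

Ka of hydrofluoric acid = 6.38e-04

pKa = -log(6.38e-04) = 3.20. pH = pKa + log([A⁻]/[HA]) = 3.20 + log(0.3/0.15)

pH = 3.50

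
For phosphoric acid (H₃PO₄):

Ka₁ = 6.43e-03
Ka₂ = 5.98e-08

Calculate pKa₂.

pKa₂ = -log(Ka₂) = -log(5.98e-08) = 7.22.

pK_{a2} = 7.22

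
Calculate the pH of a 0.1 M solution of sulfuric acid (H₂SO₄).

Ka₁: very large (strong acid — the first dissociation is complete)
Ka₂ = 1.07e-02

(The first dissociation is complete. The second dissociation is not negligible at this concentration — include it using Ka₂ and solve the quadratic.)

First dissociation is complete: [H⁺]₀ = [HSO₄⁻]₀ = C = 0.1 M. Second dissociation HSO₄⁻ ⇌ H⁺ + SO₄²⁻: let x = [SO₄²⁻]. Ka₂ = (C + x)·x / (C − x) = 1.07e-02 → x² + (C + Ka₂)·x − Ka₂·C = 0 → x² + 0.11070·x − 1.070e-03 = 0. x = (−0.11070 + √(0.11070² + 4 × 1.070e-03)) / 2 = 8.9433e-03 M. [H⁺] = C + x = 0.1 + 8.9433e-03 = 1.0894e-01 M. pH = -log(1.0894e-01) = 0.96.

pH = 0.96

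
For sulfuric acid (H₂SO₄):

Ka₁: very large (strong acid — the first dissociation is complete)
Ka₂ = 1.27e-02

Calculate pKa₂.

pKa₂ = -log(Ka₂) = -log(1.27e-02) = 1.90.

pK_{a2} = 1.90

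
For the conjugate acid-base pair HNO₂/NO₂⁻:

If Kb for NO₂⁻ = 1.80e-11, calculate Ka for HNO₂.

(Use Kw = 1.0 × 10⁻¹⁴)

For a conjugate pair Ka × Kb = Kw, so Ka = Kw/Kb = 1.0 × 10⁻¹⁴ / 1.80e-11 = 5.56e-04.

K_a = 5.56e-04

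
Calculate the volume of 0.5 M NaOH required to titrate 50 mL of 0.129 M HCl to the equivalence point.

At equivalence: moles acid = moles base. moles HCl = 0.129 × 50/1000 = 0.00645 mol. V_base = moles / 0.5 × 1000 = 12.9 mL.

V_{base} = 12.9 mL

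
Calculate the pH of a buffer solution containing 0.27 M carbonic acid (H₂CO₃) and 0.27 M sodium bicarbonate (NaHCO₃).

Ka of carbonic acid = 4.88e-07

pKa = -log(4.88e-07) = 6.31. pH = pKa + log([A⁻]/[HA]) = 6.31 + log(0.27/0.27)

pH = 6.31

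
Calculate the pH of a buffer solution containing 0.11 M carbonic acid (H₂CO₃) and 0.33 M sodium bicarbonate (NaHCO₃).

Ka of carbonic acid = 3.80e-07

pKa = -log(3.80e-07) = 6.42. pH = pKa + log([A⁻]/[HA]) = 6.42 + log(0.33/0.11)

pH = 6.90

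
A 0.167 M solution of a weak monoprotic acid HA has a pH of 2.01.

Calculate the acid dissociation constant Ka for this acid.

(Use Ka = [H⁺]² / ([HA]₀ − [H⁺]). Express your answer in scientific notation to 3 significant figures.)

[H⁺] = 10^(−pH) = 10^(−2.01) = 9.772e-03 M. For HA ⇌ H⁺ + A⁻, Ka = [H⁺][A⁻]/[HA] = [H⁺]² / ([HA]₀ − [H⁺]) = (9.772e-03)² / (0.167 − 9.772e-03) = 6.07e-04.

K_a = 6.07e-04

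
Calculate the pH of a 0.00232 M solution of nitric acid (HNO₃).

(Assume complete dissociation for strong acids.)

[H⁺] = 0.00232 M for strong acid. pH = -log[H⁺] = -log(0.00232)

pH = 2.63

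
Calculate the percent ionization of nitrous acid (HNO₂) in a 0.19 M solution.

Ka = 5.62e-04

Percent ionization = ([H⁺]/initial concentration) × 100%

Using Ka equilibrium: x² + Ka×x - Ka×C = 0. Solving: [H⁺] = 1.0056e-02. Percent = (1.0056e-02/0.19) × 100

Percent ionization = 5.29%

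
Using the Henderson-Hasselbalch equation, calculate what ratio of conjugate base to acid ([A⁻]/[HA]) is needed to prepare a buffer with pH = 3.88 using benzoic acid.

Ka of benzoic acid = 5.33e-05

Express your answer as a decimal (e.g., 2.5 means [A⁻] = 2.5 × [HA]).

pKa = -log(5.33e-05) = 4.2733. pH = pKa + log([A⁻]/[HA]), so log([A⁻]/[HA]) = pH − pKa = 3.88 − 4.2733 = -0.3933. [A⁻]/[HA] = 10^(-0.3933) = 0.404

[A⁻]/[HA] = 0.404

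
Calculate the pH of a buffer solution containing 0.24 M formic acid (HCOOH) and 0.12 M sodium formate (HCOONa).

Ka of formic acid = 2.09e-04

pKa = -log(2.09e-04) = 3.68. pH = pKa + log([A⁻]/[HA]) = 3.68 + log(0.12/0.24)

pH = 3.38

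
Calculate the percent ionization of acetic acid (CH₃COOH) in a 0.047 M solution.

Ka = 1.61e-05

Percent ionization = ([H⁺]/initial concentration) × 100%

Using Ka equilibrium: x² + Ka×x - Ka×C = 0. Solving: [H⁺] = 8.6187e-04. Percent = (8.6187e-04/0.047) × 100

Percent ionization = 1.83%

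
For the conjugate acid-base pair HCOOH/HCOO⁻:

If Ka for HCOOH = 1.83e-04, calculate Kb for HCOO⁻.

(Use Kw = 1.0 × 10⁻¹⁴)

For a conjugate pair Ka × Kb = Kw, so Kb = Kw/Ka = 1.0 × 10⁻¹⁴ / 1.83e-04 = 5.46e-11.

K_b = 5.46e-11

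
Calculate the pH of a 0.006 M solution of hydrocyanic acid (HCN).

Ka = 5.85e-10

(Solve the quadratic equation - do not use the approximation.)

x² + Ka×x - Ka×C = 0. Using quadratic formula: [H⁺] = 1.8732e-06

pH = 5.73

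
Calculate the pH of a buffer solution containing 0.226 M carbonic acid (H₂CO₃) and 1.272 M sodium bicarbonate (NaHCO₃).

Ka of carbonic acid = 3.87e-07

pKa = -log(3.87e-07) = 6.41. pH = pKa + log([A⁻]/[HA]) = 6.41 + log(1.272/0.226)

pH = 7.16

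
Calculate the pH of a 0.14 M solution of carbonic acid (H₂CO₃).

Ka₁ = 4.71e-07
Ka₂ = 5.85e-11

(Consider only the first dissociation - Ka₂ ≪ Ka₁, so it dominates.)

First dissociation dominates. From Ka₁ = [H⁺][HA⁻]/[H₂A], x² + Ka₁·x − Ka₁·C = 0 with C = 0.14 M and Ka₁ = 4.71e-07. Solving: [H⁺] = (−Ka₁ + √(Ka₁² + 4·Ka₁·C)) / 2 = 2.5655e-04 M. pH = -log(2.5655e-04) = 3.59.

pH = 3.59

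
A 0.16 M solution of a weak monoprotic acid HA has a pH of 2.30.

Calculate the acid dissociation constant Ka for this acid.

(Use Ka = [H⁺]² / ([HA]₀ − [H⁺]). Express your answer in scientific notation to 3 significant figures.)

[H⁺] = 10^(−pH) = 10^(−2.30) = 5.012e-03 M. For HA ⇌ H⁺ + A⁻, Ka = [H⁺][A⁻]/[HA] = [H⁺]² / ([HA]₀ − [H⁺]) = (5.012e-03)² / (0.16 − 5.012e-03) = 1.62e-04.

K_a = 1.62e-04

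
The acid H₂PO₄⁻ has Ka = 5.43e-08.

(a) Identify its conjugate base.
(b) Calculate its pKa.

(a) The conjugate base is formed by removing one H⁺ from H₂PO₄⁻, giving HPO₄²⁻. (b) pKa = -log(Ka) = -log(5.43e-08) = 7.27.

Conjugate base: HPO₄²⁻; pK_a = 7.27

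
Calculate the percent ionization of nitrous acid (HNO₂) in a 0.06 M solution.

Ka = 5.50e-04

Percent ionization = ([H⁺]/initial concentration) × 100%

Using Ka equilibrium: x² + Ka×x - Ka×C = 0. Solving: [H⁺] = 5.4761e-03. Percent = (5.4761e-03/0.06) × 100

Percent ionization = 9.13%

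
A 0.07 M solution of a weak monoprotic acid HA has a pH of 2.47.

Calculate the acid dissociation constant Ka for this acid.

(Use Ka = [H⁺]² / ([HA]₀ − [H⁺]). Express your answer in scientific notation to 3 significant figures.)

[H⁺] = 10^(−pH) = 10^(−2.47) = 3.388e-03 M. For HA ⇌ H⁺ + A⁻, Ka = [H⁺][A⁻]/[HA] = [H⁺]² / ([HA]₀ − [H⁺]) = (3.388e-03)² / (0.07 − 3.388e-03) = 1.72e-04.

K_a = 1.72e-04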